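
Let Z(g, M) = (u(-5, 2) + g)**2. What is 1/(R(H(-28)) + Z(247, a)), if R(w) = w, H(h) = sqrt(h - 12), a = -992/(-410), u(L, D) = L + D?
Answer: 7442/443066917 - I*sqrt(10)/1772267668 ≈ 1.6797e-5 - 1.7843e-9*I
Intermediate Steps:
u(L, D) = D + L
a = 496/205 (a = -992*(-1/410) = 496/205 ≈ 2.4195)
H(h) = sqrt(-12 + h)
Z(g, M) = (-3 + g)**2 (Z(g, M) = ((2 - 5) + g)**2 = (-3 + g)**2)
1/(R(H(-28)) + Z(247, a)) = 1/(sqrt(-12 - 28) + (-3 + 247)**2) = 1/(sqrt(-40) + 244**2) = 1/(2*I*sqrt(10) + 59536) = 1/(59536 + 2*I*sqrt(10))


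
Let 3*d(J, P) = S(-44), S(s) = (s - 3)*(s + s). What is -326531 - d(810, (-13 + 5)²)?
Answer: -983729/3 ≈ -3.2791e+5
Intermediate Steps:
S(s) = 2*s*(-3 + s) (S(s) = (-3 + s)*(2*s) = 2*s*(-3 + s))
d(J, P) = 4136/3 (d(J, P) = (2*(-44)*(-3 - 44))/3 = (2*(-44)*(-47))/3 = (⅓)*4136 = 4136/3)
-326531 - d(810, (-13 + 5)²) = -326531 - 1*4136/3 = -326531 - 4136/3 = -983729/3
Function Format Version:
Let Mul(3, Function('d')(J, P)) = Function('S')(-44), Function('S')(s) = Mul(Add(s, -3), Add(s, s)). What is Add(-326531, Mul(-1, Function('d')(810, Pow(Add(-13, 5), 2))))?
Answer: Rational(-983729, 3) ≈ -3.2791e+5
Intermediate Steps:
Function('S')(s) = Mul(2, s, Add(-3, s)) (Function('S')(s) = Mul(Add(-3, s), Mul(2, s)) = Mul(2, s, Add(-3, s)))
Function('d')(J, P) = Rational(4136, 3) (Function('d')(J, P) = Mul(Rational(1, 3), Mul(2, -44, Add(-3, -44))) = Mul(Rational(1, 3), Mul(2, -44, -47)) = Mul(Rational(1, 3), 4136) = Rational(4136, 3))
Add(-326531, Mul(-1, Function('d')(810, Pow(Add(-13, 5), 2)))) = Add(-326531, Mul(-1, Rational(4136, 3))) = Add(-326531, Rational(-4136, 3)) = Rational(-983729, 3)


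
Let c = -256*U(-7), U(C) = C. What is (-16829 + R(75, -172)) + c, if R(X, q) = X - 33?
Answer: -14995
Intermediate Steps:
R(X, q) = -33 + X
c = 1792 (c = -256*(-7) = 1792)
(-16829 + R(75, -172)) + c = (-16829 + (-33 + 75)) + 1792 = (-16829 + 42) + 1792 = -16787 + 1792 = -14995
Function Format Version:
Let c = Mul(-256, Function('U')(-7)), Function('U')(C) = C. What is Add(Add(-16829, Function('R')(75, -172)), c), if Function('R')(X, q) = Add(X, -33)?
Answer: -14995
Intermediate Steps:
Function('R')(X, q) = Add(-33, X)
c = 1792 (c = Mul(-256, -7) = 1792)
Add(Add(-16829, Function('R')(75, -172)), c) = Add(Add(-16829, Add(-33, 75)), 1792) = Add(Add(-16829, 42), 1792) = Add(-16787, 1792) = -14995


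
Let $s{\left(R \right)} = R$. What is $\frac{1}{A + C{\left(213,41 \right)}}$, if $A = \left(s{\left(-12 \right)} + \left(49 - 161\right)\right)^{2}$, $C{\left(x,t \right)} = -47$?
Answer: $\frac{1}{15329} \approx 6.5236 \cdot 10^{-5}$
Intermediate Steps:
$A = 15376$ ($A = \left(-12 + \left(49 - 161\right)\right)^{2} = \left(-12 - 112\right)^{2} = \left(-124\right)^{2} = 15376$)
$\frac{1}{A + C{\left(213,41 \right)}} = \frac{1}{15376 - 47} = \frac{1}{15329}$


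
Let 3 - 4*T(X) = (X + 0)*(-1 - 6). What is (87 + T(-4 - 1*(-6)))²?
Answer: 133225/16 ≈ 8326.6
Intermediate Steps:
T(X) = ¾ + 7*X/4 (T(X) = ¾ - (X + 0)*(-1 - 6)/4 = ¾ - X*(-7)/4 = ¾ - (-7)*X/4 = ¾ + 7*X/4)
(87 + T(-4 - 1*(-6)))² = (87 + (¾ + 7*(-4 - 1*(-6))/4))² = (87 + (¾ + 7*(-4 + 6)/4))² = (87 + (¾ + (7/4)*2))² = (87 + (¾ + 7/2))² = (87 + 17/4)² = (365/4)² = 133225/16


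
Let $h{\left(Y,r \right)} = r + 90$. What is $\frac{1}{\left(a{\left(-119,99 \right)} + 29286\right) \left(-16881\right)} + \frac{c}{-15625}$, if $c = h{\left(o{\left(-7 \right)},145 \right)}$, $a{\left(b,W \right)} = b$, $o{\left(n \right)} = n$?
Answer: $- \frac{23141305094}{1538650396875} \approx -0.01504$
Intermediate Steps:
$h{\left(Y,r \right)} = 90 + r$
$c = 235$ ($c = 90 + 145 = 235$)
$\frac{1}{\left(a{\left(-119,99 \right)} + 29286\right) \left(-16881\right)} + \frac{c}{-15625} = \frac{1}{\left(-119 + 29286\right) \left(-16881\right)} + \frac{235}{-15625} = \frac{1}{29167} \left(- \frac{1}{16881}\right) + 235 \left(- \frac{1}{15625}\right) = \frac{1}{29167} \left(- \frac{1}{16881}\right) - \frac{47}{3125} = - \frac{1}{492368127} - \frac{47}{3125} = - \frac{23141305094}{1538650396875}$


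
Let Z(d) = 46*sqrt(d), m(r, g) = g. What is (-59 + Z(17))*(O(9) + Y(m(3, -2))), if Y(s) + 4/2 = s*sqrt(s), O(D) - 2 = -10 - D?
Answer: (19 + 2*I*sqrt(2))*(59 - 46*sqrt(17)) ≈ -2482.6 - 369.57*I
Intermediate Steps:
O(D) = -8 - D (O(D) = 2 + (-10 - D) = -8 - D)
Y(s) = -2 + s**(3/2) (Y(s) = -2 + s*sqrt(s) = -2 + s**(3/2))
(-59 + Z(17))*(O(9) + Y(m(3, -2))) = (-59 + 46*sqrt(17))*((-8 - 1*9) + (-2 + (-2)**(3/2))) = (-59 + 46*sqrt(17))*((-8 - 9) + (-2 - 2*I*sqrt(2))) = (-59 + 46*sqrt(17))*(-17 + (-2 - 2*I*sqrt(2))) = (-59 + 46*sqrt(17))*(-19 - 2*I*sqrt(2))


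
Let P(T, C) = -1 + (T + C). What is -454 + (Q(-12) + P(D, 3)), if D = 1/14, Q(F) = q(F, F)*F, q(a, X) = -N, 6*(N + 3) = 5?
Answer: -6691/14 ≈ -477.93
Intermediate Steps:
N = -13/6 (N = -3 + (⅙)*5 = -3 + ⅚ = -13/6 ≈ -2.1667)
q(a, X) = 13/6 (q(a, X) = -1*(-13/6) = 13/6)
Q(F) = 13*F/6
D = 1/14 ≈ 0.071429
P(T, C) = -1 + C + T (P(T, C) = -1 + (C + T) = -1 + C + T)
-454 + (Q(-12) + P(D, 3)) = -454 + ((13/6)*(-12) + (-1 + 3 + 1/14)) = -454 + (-26 + 29/14) = -454 - 335/14 = -6691/14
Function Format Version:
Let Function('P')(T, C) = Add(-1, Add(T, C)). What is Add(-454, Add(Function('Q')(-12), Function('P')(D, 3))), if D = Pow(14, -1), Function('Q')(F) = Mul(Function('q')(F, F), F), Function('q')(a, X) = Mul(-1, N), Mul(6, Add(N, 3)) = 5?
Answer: Rational(-6691, 14) ≈ -477.93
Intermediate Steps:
N = Rational(-13, 6) (N = Add(-3, Mul(Rational(1, 6), 5)) = Add(-3, Rational(5, 6)) = Rational(-13, 6) ≈ -2.1667)
Function('q')(a, X) = Rational(13, 6) (Function('q')(a, X) = Mul(-1, Rational(-13, 6)) = Rational(13, 6))
Function('Q')(F) = Mul(Rational(13, 6), F)
D = Rational(1, 14) ≈ 0.071429
Function('P')(T, C) = Add(-1, C, T) (Function('P')(T, C) = Add(-1, Add(C, T)) = Add(-1, C, T))
Add(-454, Add(Function('Q')(-12), Function('P')(D, 3))) = Add(-454, Add(Mul(Rational(13, 6), -12), Add(-1, 3, Rational(1, 14)))) = Add(-454, Add(-26, Rational(29, 14))) = Add(-454, Rational(-335, 14)) = Rational(-6691, 14)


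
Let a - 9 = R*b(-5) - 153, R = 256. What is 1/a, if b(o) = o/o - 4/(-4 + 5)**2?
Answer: -1/912 ≈ -0.0010965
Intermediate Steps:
b(o) = -3 (b(o) = 1 - 4/(1**2) = 1 - 4/1 = 1 - 4*1 = 1 - 4 = -3)
a = -912 (a = 9 + (256*(-3) - 153) = 9 + (-768 - 153) = 9 - 921 = -912)
1/a = 1/(-912) = -1/912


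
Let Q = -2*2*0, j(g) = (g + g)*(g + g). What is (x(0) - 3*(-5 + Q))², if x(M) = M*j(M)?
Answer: 225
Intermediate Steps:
j(g) = 4*g² (j(g) = (2*g)*(2*g) = 4*g²)
x(M) = 4*M³ (x(M) = M*(4*M²) = 4*M³)
Q = 0 (Q = -4*0 = 0)
(x(0) - 3*(-5 + Q))² = (4*0³ - 3*(-5 + 0))² = (4*0 - 3*(-5))² = (0 + 15)² = 15² = 225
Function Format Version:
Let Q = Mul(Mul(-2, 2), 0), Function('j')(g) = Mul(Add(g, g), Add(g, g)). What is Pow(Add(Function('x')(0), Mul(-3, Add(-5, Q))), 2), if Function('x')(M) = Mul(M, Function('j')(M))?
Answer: 225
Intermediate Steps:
Function('j')(g) = Mul(4, Pow(g, 2)) (Function('j')(g) = Mul(Mul(2, g), Mul(2, g)) = Mul(4, Pow(g, 2)))
Function('x')(M) = Mul(4, Pow(M, 3)) (Function('x')(M) = Mul(M, Mul(4, Pow(M, 2))) = Mul(4, Pow(M, 3)))
Q = 0 (Q = Mul(-4, 0) = 0)
Pow(Add(Function('x')(0), Mul(-3, Add(-5, Q))), 2) = Pow(Add(Mul(4, Pow(0, 3)), Mul(-3, Add(-5, 0))), 2) = Pow(Add(Mul(4, 0), Mul(-3, -5)), 2) = Pow(Add(0, 15), 2) = Pow(15, 2) = 225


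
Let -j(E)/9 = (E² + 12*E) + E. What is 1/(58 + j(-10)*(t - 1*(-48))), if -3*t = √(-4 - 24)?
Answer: 6509/84847562 + 45*I*√7/42423781 ≈ 7.6714e-5 + 2.8064e-6*I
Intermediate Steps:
t = -2*I*√7/3 (t = -√(-4 - 24)/3 = -2*I*√7/3 ≈ -1.7638*I)
j(E) = -117*E - 9*E² (j(E) = -9*((E² + 12*E) + E) = -9*(E² + 13*E) = -117*E - 9*E²)
1/(58 + j(-10)*(t - 1*(-48))) = 1/(58 + (-9*(-10)*(13 - 10))*(-2*I*√7/3 - 1*(-48))) = 1/(58 + (-9*(-10)*3)*(-2*I*√7/3 + 48)) = 1/(58 + 270*(48 - 2*I*√7/3)) = 1/(58 + (12960 - 180*I*√7)) = 1/(13018 - 180*I*√7)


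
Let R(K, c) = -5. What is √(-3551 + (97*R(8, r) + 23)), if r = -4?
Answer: I*√4013 ≈ 63.348*I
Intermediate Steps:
√(-3551 + (97*R(8, r) + 23)) = √(-3551 + (97*(-5) + 23)) = √(-3551 + (-485 + 23)) = √(-3551 - 462) = √(-4013) = I*√4013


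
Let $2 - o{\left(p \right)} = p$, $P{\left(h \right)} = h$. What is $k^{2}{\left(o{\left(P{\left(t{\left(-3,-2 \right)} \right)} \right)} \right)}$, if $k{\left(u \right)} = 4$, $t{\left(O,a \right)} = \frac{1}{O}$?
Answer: $16$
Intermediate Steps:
$o{\left(p \right)} = 2 - p$
$k^{2}{\left(o{\left(P{\left(t{\left(-3,-2 \right)} \right)} \right)} \right)} = 4^{2} = 16$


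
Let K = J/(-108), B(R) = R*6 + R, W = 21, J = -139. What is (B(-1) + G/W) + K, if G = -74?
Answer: -6983/756 ≈ -9.2368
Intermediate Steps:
B(R) = 7*R (B(R) = 6*R + R = 7*R)
K = 139/108 (K = -139/(-108) = -139*(-1/108) = 139/108 ≈ 1.2870)
(B(-1) + G/W) + K = (7*(-1) - 74/21) + 139/108 = (-7 - 74*1/21) + 139/108 = (-7 - 74/21) + 139/108 = -221/21 + 139/108 = -6983/756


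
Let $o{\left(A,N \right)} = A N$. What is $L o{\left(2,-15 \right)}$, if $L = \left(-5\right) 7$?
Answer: $1050$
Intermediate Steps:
$L = -35$
$L o{\left(2,-15 \right)} = - 35 \cdot 2 \left(-15\right) = \left(-35\right) \left(-30\right) = 1050$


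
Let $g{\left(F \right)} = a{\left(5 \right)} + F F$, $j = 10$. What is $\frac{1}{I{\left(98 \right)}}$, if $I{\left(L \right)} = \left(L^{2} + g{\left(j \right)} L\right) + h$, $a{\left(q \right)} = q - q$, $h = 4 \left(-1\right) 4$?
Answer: $\frac{1}{19388} \approx 5.1578 \cdot 10^{-5}$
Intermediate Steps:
$h = -16$ ($h = \left(-4\right) 4 = -16$)
$a{\left(q \right)} = 0$
$g{\left(F \right)} = F^{2}$ ($g{\left(F \right)} = 0 + F F = 0 + F^{2} = F^{2}$)
$I{\left(L \right)} = -16 + L^{2} + 100 L$ ($I{\left(L \right)} = \left(L^{2} + 10^{2} L\right) - 16 = \left(L^{2} + 100 L\right) - 16 = -16 + L^{2} + 100 L$)
$\frac{1}{I{\left(98 \right)}} = \frac{1}{-16 + 98^{2} + 100 \cdot 98} = \frac{1}{-16 + 9604 + 9800} = \frac{1}{19388}$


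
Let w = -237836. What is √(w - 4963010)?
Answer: I*√5200846 ≈ 2280.5*I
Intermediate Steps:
√(w - 4963010) = √(-237836 - 4963010) = √(-5200846) = I*√5200846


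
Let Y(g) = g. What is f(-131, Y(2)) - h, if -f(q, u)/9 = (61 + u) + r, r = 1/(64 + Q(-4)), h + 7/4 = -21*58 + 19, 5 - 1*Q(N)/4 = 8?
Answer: 16473/26 ≈ 633.58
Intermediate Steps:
Q(N) = -12 (Q(N) = 20 - 4*8 = 20 - 32 = -12)
h = -4803/4 (h = -7/4 + (-21*58 + 19) = -7/4 + (-1218 + 19) = -7/4 - 1199 = -4803/4 ≈ -1200.8)
r = 1/52 (r = 1/(64 - 12) = 1/52 ≈ 0.019231)
f(q, u) = -28557/52 - 9*u (f(q, u) = -9*((61 + u) + 1/52) = -9*(3173/52 + u) = -28557/52 - 9*u)
f(-131, Y(2)) - h = (-28557/52 - 9*2) - 1*(-4803/4) = (-28557/52 - 18) + 4803/4 = -29493/52 + 4803/4 = 16473/26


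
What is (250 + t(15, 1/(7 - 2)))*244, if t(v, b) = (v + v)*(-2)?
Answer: 46360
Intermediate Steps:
t(v, b) = -4*v (t(v, b) = (2*v)*(-2) = -4*v)
(250 + t(15, 1/(7 - 2)))*244 = (250 - 4*15)*244 = (250 - 60)*244 = 190*244 = 46360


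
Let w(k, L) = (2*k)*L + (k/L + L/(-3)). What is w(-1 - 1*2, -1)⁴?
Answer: 614656/81 ≈ 7588.3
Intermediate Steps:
w(k, L) = -L/3 + k/L + 2*L*k (w(k, L) = 2*L*k + (k/L + L*(-⅓)) = 2*L*k + (k/L - L/3) = 2*L*k + (-L/3 + k/L) = -L/3 + k/L + 2*L*k)
w(-1 - 1*2, -1)⁴ = (-⅓*(-1) + (-1 - 1*2)/(-1) + 2*(-1)*(-1 - 1*2))⁴ = (⅓ + (-1 - 2)*(-1) + 2*(-1)*(-1 - 2))⁴ = (⅓ - 3*(-1) + 2*(-1)*(-3))⁴ = (⅓ + 3 + 6)⁴ = (28/3)⁴ = 614656/81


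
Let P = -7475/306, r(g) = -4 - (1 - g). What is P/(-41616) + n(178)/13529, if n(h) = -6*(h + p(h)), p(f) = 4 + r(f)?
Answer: -27023347205/172284996384 ≈ -0.15685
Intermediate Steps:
r(g) = -5 + g (r(g) = -4 + (-1 + g) = -5 + g)
P = -7475/306 (P = -7475*1/306 = -7475/306 ≈ -24.428)
p(f) = -1 + f (p(f) = 4 + (-5 + f) = -1 + f)
n(h) = 6 - 12*h (n(h) = -6*(h + (-1 + h)) = -6*(-1 + 2*h) = 6 - 12*h)
P/(-41616) + n(178)/13529 = -7475/306/(-41616) + (6 - 12*178)/13529 = -7475/306*(-1/41616) + (6 - 2136)*(1/13529) = 7475/12734496 - 2130*1/13529 = 7475/12734496 - 2130/13529 = -27023347205/172284996384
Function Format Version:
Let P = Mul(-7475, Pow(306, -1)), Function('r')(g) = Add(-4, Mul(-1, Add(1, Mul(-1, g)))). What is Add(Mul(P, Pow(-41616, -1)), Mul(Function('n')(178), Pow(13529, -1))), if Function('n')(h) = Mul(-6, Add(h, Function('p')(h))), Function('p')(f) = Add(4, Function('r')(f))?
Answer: Rational(-27023347205, 172284996384) ≈ -0.15685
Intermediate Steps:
Function('r')(g) = Add(-5, g) (Function('r')(g) = Add(-4, Add(-1, g)) = Add(-5, g))
P = Rational(-7475, 306) (P = Mul(-7475, Rational(1, 306)) = Rational(-7475, 306) ≈ -24.428)
Function('p')(f) = Add(-1, f) (Function('p')(f) = Add(4, Add(-5, f)) = Add(-1, f))
Function('n')(h) = Add(6, Mul(-12, h)) (Function('n')(h) = Mul(-6, Add(h, Add(-1, h))) = Mul(-6, Add(-1, Mul(2, h))) = Add(6, Mul(-12, h)))
Add(Mul(P, Pow(-41616, -1)), Mul(Function('n')(178), Pow(13529, -1))) = Add(Mul(Rational(-7475, 306), Pow(-41616, -1)), Mul(Add(6, Mul(-12, 178)), Pow(13529, -1))) = Add(Mul(Rational(-7475, 306), Rational(-1, 41616)), Mul(Add(6, -2136), Rational(1, 13529))) = Add(Rational(7475, 12734496), Mul(-2130, Rational(1, 13529))) = Add(Rational(7475, 12734496), Rational(-2130, 13529)) = Rational(-27023347205, 172284996384)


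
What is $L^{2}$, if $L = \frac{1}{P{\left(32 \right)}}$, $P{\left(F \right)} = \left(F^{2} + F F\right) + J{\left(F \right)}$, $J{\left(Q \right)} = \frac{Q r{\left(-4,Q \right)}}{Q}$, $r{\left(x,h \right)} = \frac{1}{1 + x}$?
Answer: $\frac{9}{37736449} \approx 2.385 \cdot 10^{-7}$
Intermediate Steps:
$J{\left(Q \right)} = - \frac{1}{3}$ ($J{\left(Q \right)} = \frac{Q \frac{1}{1 - 4}}{Q} = \frac{Q \frac{1}{-3}}{Q} = \frac{Q \left(- \frac{1}{3}\right)}{Q} = \frac{\left(- \frac{1}{3}\right) Q}{Q} = - \frac{1}{3}$)
$P{\left(F \right)} = - \frac{1}{3} + 2 F^{2}$ ($P{\left(F \right)} = \left(F^{2} + F F\right) - \frac{1}{3} = \left(F^{2} + F^{2}\right) - \frac{1}{3} = 2 F^{2} - \frac{1}{3} = - \frac{1}{3} + 2 F^{2}$)
$L = \frac{3}{6143}$ ($L = \frac{1}{- \frac{1}{3} + 2 \cdot 32^{2}} = \frac{1}{- \frac{1}{3} + 2 \cdot 1024} = \frac{1}{- \frac{1}{3} + 2048} = \frac{1}{\frac{6143}{3}} = \frac{3}{6143} \approx 0.00048836$)
$L^{2} = \left(\frac{3}{6143}\right)^{2} = \frac{9}{37736449}$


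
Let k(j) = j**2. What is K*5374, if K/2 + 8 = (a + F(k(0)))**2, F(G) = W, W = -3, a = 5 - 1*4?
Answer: -42992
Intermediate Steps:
a = 1 (a = 5 - 4 = 1)
F(G) = -3
K = -8 (K = -16 + 2*(1 - 3)**2 = -16 + 2*(-2)**2 = -16 + 2*4 = -16 + 8 = -8)
K*5374 = -8*5374 = -42992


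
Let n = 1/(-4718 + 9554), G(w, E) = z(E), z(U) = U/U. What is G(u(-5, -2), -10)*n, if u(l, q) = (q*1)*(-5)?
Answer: 1/4836 ≈ 0.00020678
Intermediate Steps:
u(l, q) = -5*q (u(l, q) = q*(-5) = -5*q)
z(U) = 1
G(w, E) = 1
n = 1/4836 ≈ 0.00020678
G(u(-5, -2), -10)*n = 1*(1/4836) = 1/4836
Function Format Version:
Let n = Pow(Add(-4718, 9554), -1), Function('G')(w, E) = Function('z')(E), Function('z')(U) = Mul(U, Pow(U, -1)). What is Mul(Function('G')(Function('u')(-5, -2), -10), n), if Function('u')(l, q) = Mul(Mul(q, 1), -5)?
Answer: Rational(1, 4836) ≈ 0.00020678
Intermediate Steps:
Function('u')(l, q) = Mul(-5, q) (Function('u')(l, q) = Mul(q, -5) = Mul(-5, q))
Function('z')(U) = 1
Function('G')(w, E) = 1
n = Rational(1, 4836) (n = Pow(4836, -1) = Rational(1, 4836) ≈ 0.00020678)
Mul(Function('G')(Function('u')(-5, -2), -10), n) = Mul(1, Rational(1, 4836)) = Rational(1, 4836)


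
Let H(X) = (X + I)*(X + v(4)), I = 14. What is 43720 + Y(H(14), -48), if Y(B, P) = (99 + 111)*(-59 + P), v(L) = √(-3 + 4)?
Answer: 21250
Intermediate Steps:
v(L) = 1 (v(L) = √1 = 1)
H(X) = (1 + X)*(14 + X) (H(X) = (X + 14)*(X + 1) = (14 + X)*(1 + X) = (1 + X)*(14 + X))
Y(B, P) = -12390 + 210*P (Y(B, P) = 210*(-59 + P) = -12390 + 210*P)
43720 + Y(H(14), -48) = 43720 + (-12390 + 210*(-48)) = 43720 + (-12390 - 10080) = 43720 - 22470 = 21250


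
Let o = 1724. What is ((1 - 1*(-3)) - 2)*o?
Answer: 3448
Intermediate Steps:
((1 - 1*(-3)) - 2)*o = ((1 - 1*(-3)) - 2)*1724 = ((1 + 3) - 2)*1724 = (4 - 2)*1724 = 2*1724 = 3448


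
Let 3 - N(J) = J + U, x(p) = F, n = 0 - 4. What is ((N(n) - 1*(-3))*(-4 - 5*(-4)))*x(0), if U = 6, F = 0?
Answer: 0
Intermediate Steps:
n = -4
x(p) = 0
N(J) = -3 - J (N(J) = 3 - (J + 6) = 3 - (6 + J) = 3 + (-6 - J) = -3 - J)
((N(n) - 1*(-3))*(-4 - 5*(-4)))*x(0) = (((-3 - 1*(-4)) - 1*(-3))*(-4 - 5*(-4)))*0 = (((-3 + 4) + 3)*(-4 + 20))*0 = ((1 + 3)*16)*0 = (4*16)*0 = 64*0 = 0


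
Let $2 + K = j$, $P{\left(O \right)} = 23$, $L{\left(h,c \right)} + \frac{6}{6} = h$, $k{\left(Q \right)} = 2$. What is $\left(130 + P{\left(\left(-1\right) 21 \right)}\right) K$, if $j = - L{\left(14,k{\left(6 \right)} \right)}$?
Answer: $-2295$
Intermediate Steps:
$L{\left(h,c \right)} = -1 + h$
$j = -13$ ($j = - (-1 + 14) = \left(-1\right) 13 = -13$)
$K = -15$ ($K = -2 - 13 = -15$)
$\left(130 + P{\left(\left(-1\right) 21 \right)}\right) K = \left(130 + 23\right) \left(-15\right) = 153 \left(-15\right) = -2295$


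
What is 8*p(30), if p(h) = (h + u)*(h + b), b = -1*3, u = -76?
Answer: -9936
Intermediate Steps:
b = -3
p(h) = (-76 + h)*(-3 + h) (p(h) = (h - 76)*(h - 3) = (-76 + h)*(-3 + h))
8*p(30) = 8*(228 + 30² - 79*30) = 8*(228 + 900 - 2370) = 8*(-1242) = -9936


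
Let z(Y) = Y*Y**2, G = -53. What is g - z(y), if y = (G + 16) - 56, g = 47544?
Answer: 851901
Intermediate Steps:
y = -93 (y = (-53 + 16) - 56 = -37 - 56 = -93)
z(Y) = Y**3
g - z(y) = 47544 - 1*(-93)**3 = 47544 - 1*(-804357) = 47544 + 804357 = 851901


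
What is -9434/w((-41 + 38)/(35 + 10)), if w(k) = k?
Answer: 141510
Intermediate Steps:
-9434/w((-41 + 38)/(35 + 10)) = -9434*(35 + 10)/(-41 + 38) = -9434/((-3/45)) = -9434/((-3*1/45)) = -9434/(-1/15) = -9434*(-15) = 141510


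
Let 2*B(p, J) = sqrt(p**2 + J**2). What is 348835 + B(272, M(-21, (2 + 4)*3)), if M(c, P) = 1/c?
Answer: 348835 + sqrt(32626945)/42 ≈ 3.4897e+5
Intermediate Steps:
B(p, J) = sqrt(J**2 + p**2)/2 (B(p, J) = sqrt(p**2 + J**2)/2 = sqrt(J**2 + p**2)/2)
348835 + B(272, M(-21, (2 + 4)*3)) = 348835 + sqrt((1/(-21))**2 + 272**2)/2 = 348835 + sqrt((-1/21)**2 + 73984)/2 = 348835 + sqrt(1/441 + 73984)/2 = 348835 + sqrt(32626945/441)/2 = 348835 + (sqrt(32626945)/21)/2 = 348835 + sqrt(32626945)/42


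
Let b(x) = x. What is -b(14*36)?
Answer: -504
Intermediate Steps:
-b(14*36) = -14*36 = -1*504 = -504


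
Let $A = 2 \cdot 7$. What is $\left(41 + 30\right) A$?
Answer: $994$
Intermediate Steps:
$A = 14$
$\left(41 + 30\right) A = \left(41 + 30\right) 14 = 71 \cdot 14 = 994$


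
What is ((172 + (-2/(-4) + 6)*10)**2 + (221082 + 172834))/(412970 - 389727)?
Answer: 450085/23243 ≈ 19.364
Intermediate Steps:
((172 + (-2/(-4) + 6)*10)**2 + (221082 + 172834))/(412970 - 389727) = ((172 + (-2*(-1/4) + 6)*10)**2 + 393916)/23243 = ((172 + (1/2 + 6)*10)**2 + 393916)*(1/23243) = ((172 + (13/2)*10)**2 + 393916)*(1/23243) = ((172 + 65)**2 + 393916)*(1/23243) = (237**2 + 393916)*(1/23243) = (56169 + 393916)*(1/23243) = 450085*(1/23243) = 450085/23243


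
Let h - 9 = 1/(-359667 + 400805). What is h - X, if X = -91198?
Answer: 3752073567/41138 ≈ 91207.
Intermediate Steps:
h = 370243/41138 (h = 9 + 1/(-359667 + 400805) = 9 + 1/41138 = 370243/41138 ≈ 9.0000)
h - X = 370243/41138 - 1*(-91198) = 370243/41138 + 91198 = 3752073567/41138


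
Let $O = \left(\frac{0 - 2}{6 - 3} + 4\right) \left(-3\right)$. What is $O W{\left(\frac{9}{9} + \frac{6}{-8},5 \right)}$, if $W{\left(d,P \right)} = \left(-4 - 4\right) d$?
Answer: $20$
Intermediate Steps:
$O = -10$ ($O = \left(- \frac{2}{3} + 4\right) \left(-3\right) = \frac{10}{3} \left(-3\right) = -10$)
$W{\left(d,P \right)} = - 8 d$
$O W{\left(\frac{9}{9} + \frac{6}{-8},5 \right)} = - 10 \left(- 8 \left(\frac{9}{9} + \frac{6}{-8}\right)\right) = - 10 \left(- 8 \left(9 \cdot \frac{1}{9} + 6 \left(- \frac{1}{8}\right)\right)\right) = - 10 \left(- 8 \left(1 - \frac{3}{4}\right)\right) = - 10 \left(\left(-8\right) \frac{1}{4}\right) = \left(-10\right) \left(-2\right) = 20$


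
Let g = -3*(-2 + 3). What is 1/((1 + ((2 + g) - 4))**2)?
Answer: 1/16 ≈ 0.062500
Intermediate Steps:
g = -3 (g = -3*1 = -3)
1/((1 + ((2 + g) - 4))**2) = 1/((1 + ((2 - 3) - 4))**2) = 1/((1 + (-1 - 4))**2) = 1/((1 - 5)**2) = 1/((-4)**2) = 1/16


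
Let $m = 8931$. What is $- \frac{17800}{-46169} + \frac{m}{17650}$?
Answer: $\frac{726505339}{814882850} \approx 0.89155$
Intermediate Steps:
$- \frac{17800}{-46169} + \frac{m}{17650} = - \frac{17800}{-46169} + \frac{8931}{17650} = \left(-17800\right) \left(- \frac{1}{46169}\right) + 8931 \cdot \frac{1}{17650} = \frac{17800}{46169} + \frac{8931}{17650} = \frac{726505339}{814882850}$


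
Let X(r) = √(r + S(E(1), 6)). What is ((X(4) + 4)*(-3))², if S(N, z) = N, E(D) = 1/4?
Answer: 729/4 + 36*√17 ≈ 330.68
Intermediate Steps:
E(D) = ¼
X(r) = √(¼ + r) (X(r) = √(r + ¼) = √(¼ + r))
((X(4) + 4)*(-3))² = ((√(1 + 4*4)/2 + 4)*(-3))² = ((√(1 + 16)/2 + 4)*(-3))² = ((√17/2 + 4)*(-3))² = ((4 + √17/2)*(-3))² = (-12 - 3*√17/2)²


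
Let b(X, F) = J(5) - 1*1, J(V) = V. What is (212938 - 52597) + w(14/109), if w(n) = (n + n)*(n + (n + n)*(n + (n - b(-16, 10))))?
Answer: 207645967745/1295029 ≈ 1.6034e+5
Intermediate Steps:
b(X, F) = 4 (b(X, F) = 5 - 1*1 = 5 - 1 = 4)
w(n) = 2*n*(n + 2*n*(-4 + 2*n)) (w(n) = (n + n)*(n + (n + n)*(n + (n - 1*4))) = (2*n)*(n + (2*n)*(n + (n - 4))) = (2*n)*(n + (2*n)*(n + (-4 + n))) = (2*n)*(n + (2*n)*(-4 + 2*n)) = (2*n)*(n + 2*n*(-4 + 2*n)) = 2*n*(n + 2*n*(-4 + 2*n)))
(212938 - 52597) + w(14/109) = (212938 - 52597) + (14/109)²*(-14 + 8*(14/109)) = 160341 + (14*(1/109))²*(-14 + 8*(14*(1/109))) = 160341 + (14/109)²*(-14 + 8*(14/109)) = 160341 + 196*(-14 + 112/109)/11881 = 160341 + (196/11881)*(-1414/109) = 160341 - 277144/1295029 = 207645967745/1295029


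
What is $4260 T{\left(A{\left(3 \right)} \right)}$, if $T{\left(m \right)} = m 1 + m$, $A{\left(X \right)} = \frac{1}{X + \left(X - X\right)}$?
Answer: $2840$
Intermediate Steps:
$A{\left(X \right)} = \frac{1}{X}$ ($A{\left(X \right)} = \frac{1}{X + 0} = \frac{1}{X}$)
$T{\left(m \right)} = 2 m$ ($T{\left(m \right)} = m + m = 2 m$)
$4260 T{\left(A{\left(3 \right)} \right)} = 4260 \cdot \frac{2}{3} = 2840$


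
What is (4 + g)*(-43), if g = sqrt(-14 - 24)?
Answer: -172 - 43*I*sqrt(38) ≈ -172.0 - 265.07*I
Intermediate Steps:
g = I*sqrt(38) (g = sqrt(-38) = I*sqrt(38) ≈ 6.1644*I)
(4 + g)*(-43) = (4 + I*sqrt(38))*(-43) = -172 - 43*I*sqrt(38)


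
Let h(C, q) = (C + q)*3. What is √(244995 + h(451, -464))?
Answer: 2*√61239 ≈ 494.93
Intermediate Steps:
h(C, q) = 3*C + 3*q
√(244995 + h(451, -464)) = √(244995 + (3*451 + 3*(-464))) = √(244995 + (1353 - 1392)) = √(244995 - 39) = √244956 = 2*√61239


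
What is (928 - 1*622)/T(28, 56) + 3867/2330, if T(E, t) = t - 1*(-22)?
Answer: 169101/30290 ≈ 5.5827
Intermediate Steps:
T(E, t) = 22 + t (T(E, t) = t + 22 = 22 + t)
(928 - 1*622)/T(28, 56) + 3867/2330 = (928 - 1*622)/(22 + 56) + 3867/2330 = (928 - 622)/78 + 3867*(1/2330) = 306*(1/78) + 3867/2330 = 51/13 + 3867/2330 = 169101/30290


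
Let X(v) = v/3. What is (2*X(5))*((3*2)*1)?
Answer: 20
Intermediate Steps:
X(v) = v/3 (X(v) = v*(⅓) = v/3)
(2*X(5))*((3*2)*1) = (2*((⅓)*5))*((3*2)*1) = (2*(5/3))*(6*1) = (10/3)*6 = 20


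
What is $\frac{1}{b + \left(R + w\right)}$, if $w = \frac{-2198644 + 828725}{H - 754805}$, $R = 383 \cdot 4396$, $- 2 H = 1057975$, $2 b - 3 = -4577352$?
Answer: $- \frac{5135170}{3106805748929} \approx -1.6529 \cdot 10^{-6}$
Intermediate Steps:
$b = - \frac{4577349}{2}$ ($b = \frac{3}{2} + \frac{1}{2} \left(-4577352\right) = \frac{3}{2} - 2288676 = - \frac{4577349}{2} \approx -2.2887 \cdot 10^{6}$)
$H = - \frac{1057975}{2}$ ($H = \left(- \frac{1}{2}\right) 1057975 = - \frac{1057975}{2} \approx -5.2899 \cdot 10^{5}$)
$R = 1683668$
$w = \frac{2739838}{2567585}$ ($w = \frac{-2198644 + 828725}{- \frac{1057975}{2} - 754805} = - \frac{1369919}{- \frac{2567585}{2}} = \left(-1369919\right) \left(- \frac{2}{2567585}\right) = \frac{2739838}{2567585} \approx 1.0671$)
$\frac{1}{b + \left(R + w\right)} = \frac{1}{- \frac{4577349}{2} + \left(1683668 + \frac{2739838}{2567585}\right)} = \frac{1}{- \frac{4577349}{2} + \frac{4322963441618}{2567585}} = \frac{1}{- \frac{3106805748929}{5135170}} = - \frac{5135170}{3106805748929}$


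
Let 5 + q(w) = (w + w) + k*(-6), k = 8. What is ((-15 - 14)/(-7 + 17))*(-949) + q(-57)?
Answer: 25851/10 ≈ 2585.1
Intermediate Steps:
q(w) = -53 + 2*w (q(w) = -5 + ((w + w) + 8*(-6)) = -5 + (2*w - 48) = -5 + (-48 + 2*w) = -53 + 2*w)
((-15 - 14)/(-7 + 17))*(-949) + q(-57) = ((-15 - 14)/(-7 + 17))*(-949) + (-53 + 2*(-57)) = -29/10*(-949) + (-53 - 114) = -29*⅒*(-949) - 167 = -29/10*(-949) - 167 = 27521/10 - 167 = 25851/10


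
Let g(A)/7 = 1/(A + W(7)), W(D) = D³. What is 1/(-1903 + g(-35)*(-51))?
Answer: -44/83783 ≈ -0.00052517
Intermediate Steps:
g(A) = 7/(343 + A) (g(A) = 7/(A + 7³) = 7/(A + 343) = 7/(343 + A))
1/(-1903 + g(-35)*(-51)) = 1/(-1903 + (7/(343 - 35))*(-51)) = 1/(-1903 + (7/308)*(-51)) = 1/(-1903 + (7*(1/308))*(-51)) = 1/(-1903 + (1/44)*(-51)) = 1/(-1903 - 51/44) = 1/(-83783/44) = -44/83783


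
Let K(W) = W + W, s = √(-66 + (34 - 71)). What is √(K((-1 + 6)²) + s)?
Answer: √(50 + I*√103) ≈ 7.107 + 0.714*I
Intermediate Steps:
s = I*√103 (s = √(-66 - 37) = √(-103) = I*√103 ≈ 10.149*I)
K(W) = 2*W
√(K((-1 + 6)²) + s) = √(2*(-1 + 6)² + I*√103) = √(2*5² + I*√103) = √(2*25 + I*√103) = √(50 + I*√103)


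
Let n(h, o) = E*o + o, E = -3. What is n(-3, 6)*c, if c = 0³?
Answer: 0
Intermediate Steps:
n(h, o) = -2*o (n(h, o) = -3*o + o = -2*o)
c = 0
n(-3, 6)*c = -2*6*0 = -12*0 = 0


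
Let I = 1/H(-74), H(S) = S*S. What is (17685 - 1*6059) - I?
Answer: 63663975/5476 ≈ 11626.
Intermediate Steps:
H(S) = S**2
I = 1/5476 (I = 1/((-74)**2) = 1/5476 ≈ 0.00018262)
(17685 - 1*6059) - I = (17685 - 1*6059) - 1*1/5476 = (17685 - 6059) - 1/5476 = 11626 - 1/5476 = 63663975/5476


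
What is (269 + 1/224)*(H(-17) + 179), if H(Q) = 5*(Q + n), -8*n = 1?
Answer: 45011979/1792 ≈ 25118.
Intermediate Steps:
n = -1/8 (n = -1/8*1 = -1/8 ≈ -0.12500)
H(Q) = -5/8 + 5*Q (H(Q) = 5*(Q - 1/8) = 5*(-1/8 + Q) = -5/8 + 5*Q)
(269 + 1/224)*(H(-17) + 179) = (269 + 1/224)*((-5/8 + 5*(-17)) + 179) = (269 + 1/224)*((-5/8 - 85) + 179) = 60257*(-685/8 + 179)/224 = (60257/224)*(747/8) = 45011979/1792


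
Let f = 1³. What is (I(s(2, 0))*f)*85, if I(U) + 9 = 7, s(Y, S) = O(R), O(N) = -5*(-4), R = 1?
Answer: -170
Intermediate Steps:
O(N) = 20
s(Y, S) = 20
I(U) = -2 (I(U) = -9 + 7 = -2)
f = 1
(I(s(2, 0))*f)*85 = -2*1*85 = -2*85 = -170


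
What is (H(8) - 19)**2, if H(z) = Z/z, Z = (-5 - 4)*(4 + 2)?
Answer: 10609/16 ≈ 663.06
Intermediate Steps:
Z = -54 (Z = -9*6 = -54)
H(z) = -54/z
(H(8) - 19)**2 = (-54/8 - 19)**2 = (-54*1/8 - 19)**2 = (-27/4 - 19)**2 = (-103/4)**2 = 10609/16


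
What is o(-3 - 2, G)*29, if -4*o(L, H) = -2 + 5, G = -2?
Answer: -87/4 ≈ -21.750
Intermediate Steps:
o(L, H) = -¾ (o(L, H) = -(-2 + 5)/4 = -¼*3 = -¾)
o(-3 - 2, G)*29 = -¾*29 = -87/4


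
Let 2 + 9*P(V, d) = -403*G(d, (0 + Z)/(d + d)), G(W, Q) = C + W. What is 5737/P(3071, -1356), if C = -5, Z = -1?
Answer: 17211/182827 ≈ 0.094138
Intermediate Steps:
G(W, Q) = -5 + W
P(V, d) = 671/3 - 403*d/9 (P(V, d) = -2/9 + (-403*(-5 + d))/9 = -2/9 + (2015 - 403*d)/9 = -2/9 + (2015/9 - 403*d/9) = 671/3 - 403*d/9)
5737/P(3071, -1356) = 5737/(671/3 - 403/9*(-1356)) = 5737/(671/3 + 182156/3) = 5737/(182827/3) = 5737*(3/182827) = 17211/182827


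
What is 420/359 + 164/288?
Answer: 44959/25848 ≈ 1.7394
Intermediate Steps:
420/359 + 164/288 = 420*(1/359) + 164*(1/288) = 420/359 + 41/72 = 44959/25848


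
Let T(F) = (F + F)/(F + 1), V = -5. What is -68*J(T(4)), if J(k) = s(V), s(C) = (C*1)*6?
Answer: 2040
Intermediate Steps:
T(F) = 2*F/(1 + F) (T(F) = (2*F)/(1 + F) = 2*F/(1 + F))
s(C) = 6*C (s(C) = C*6 = 6*C)
J(k) = -30 (J(k) = 6*(-5) = -30)
-68*J(T(4)) = -68*(-30) = -1*(-2040) = 2040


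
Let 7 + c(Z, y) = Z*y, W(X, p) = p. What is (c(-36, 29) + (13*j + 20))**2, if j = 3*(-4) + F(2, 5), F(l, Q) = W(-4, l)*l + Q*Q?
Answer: 656100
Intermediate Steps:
c(Z, y) = -7 + Z*y
F(l, Q) = Q**2 + l**2 (F(l, Q) = l*l + Q*Q = l**2 + Q**2 = Q**2 + l**2)
j = 17 (j = 3*(-4) + (5**2 + 2**2) = -12 + (25 + 4) = -12 + 29 = 17)
(c(-36, 29) + (13*j + 20))**2 = ((-7 - 36*29) + (13*17 + 20))**2 = ((-7 - 1044) + (221 + 20))**2 = (-1051 + 241)**2 = (-810)**2 = 656100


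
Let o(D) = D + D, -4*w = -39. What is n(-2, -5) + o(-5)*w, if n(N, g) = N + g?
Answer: -209/2 ≈ -104.50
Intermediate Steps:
w = 39/4 (w = -1/4*(-39) = 39/4 ≈ 9.7500)
o(D) = 2*D
n(-2, -5) + o(-5)*w = (-2 - 5) + (2*(-5))*(39/4) = -7 - 10*39/4 = -7 - 195/2 = -209/2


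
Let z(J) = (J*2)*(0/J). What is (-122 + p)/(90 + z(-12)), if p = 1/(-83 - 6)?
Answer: -10859/8010 ≈ -1.3557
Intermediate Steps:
p = -1/89 (p = 1/(-89) = -1/89 ≈ -0.011236)
z(J) = 0 (z(J) = (2*J)*0 = 0)
(-122 + p)/(90 + z(-12)) = (-122 - 1/89)/(90 + 0) = -10859/89/90 = -10859/89*1/90 = -10859/8010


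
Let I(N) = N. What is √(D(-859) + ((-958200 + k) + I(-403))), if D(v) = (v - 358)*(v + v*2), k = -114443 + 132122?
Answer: √2195285 ≈ 1481.6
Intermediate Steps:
k = 17679
D(v) = 3*v*(-358 + v) (D(v) = (-358 + v)*(v + 2*v) = (-358 + v)*(3*v) = 3*v*(-358 + v))
√(D(-859) + ((-958200 + k) + I(-403))) = √(3*(-859)*(-358 - 859) + ((-958200 + 17679) - 403)) = √(3*(-859)*(-1217) + (-940521 - 403)) = √(3136209 - 940924) = √2195285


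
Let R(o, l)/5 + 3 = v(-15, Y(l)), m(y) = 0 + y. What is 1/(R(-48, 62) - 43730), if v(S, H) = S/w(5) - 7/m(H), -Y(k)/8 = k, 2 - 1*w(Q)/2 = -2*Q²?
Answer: -6448/282071955 ≈ -2.2859e-5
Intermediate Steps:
m(y) = y
w(Q) = 4 + 4*Q² (w(Q) = 4 - (-4)*Q² = 4 + 4*Q²)
Y(k) = -8*k
v(S, H) = -7/H + S/104 (v(S, H) = S/(4 + 4*5²) - 7/H = S/(4 + 4*25) - 7/H = S/(4 + 100) - 7/H = S/104 - 7/H = -7/H + S/104)
R(o, l) = -1635/104 + 35/(8*l) (R(o, l) = -15 + 5*(-7*(-1/(8*l)) + (1/104)*(-15)) = -15 + 5*(-(-7)/(8*l) - 15/104) = -15 + 5*(7/(8*l) - 15/104) = -15 + 5*(-15/104 + 7/(8*l)) = -15 + (-75/104 + 35/(8*l)) = -1635/104 + 35/(8*l))
1/(R(-48, 62) - 43730) = 1/((5/104)*(91 - 327*62)/62 - 43730) = 1/((5/104)*(1/62)*(91 - 20274) - 43730) = 1/((5/104)*(1/62)*(-20183) - 43730) = 1/(-100915/6448 - 43730) = 1/(-282071955/6448) = -6448/282071955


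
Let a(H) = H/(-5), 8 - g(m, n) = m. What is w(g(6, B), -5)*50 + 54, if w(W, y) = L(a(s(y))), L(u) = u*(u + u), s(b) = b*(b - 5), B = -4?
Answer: 10054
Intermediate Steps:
s(b) = b*(-5 + b)
g(m, n) = 8 - m
a(H) = -H/5 (a(H) = H*(-1/5) = -H/5)
L(u) = 2*u**2 (L(u) = u*(2*u) = 2*u**2)
w(W, y) = 2*y**2*(-5 + y)**2/25 (w(W, y) = 2*(-y*(-5 + y)/5)**2 = 2*(y**2*(-5 + y)**2/25) = 2*y**2*(-5 + y)**2/25)
w(g(6, B), -5)*50 + 54 = ((2/25)*(-5)**2*(-5 - 5)**2)*50 + 54 = ((2/25)*25*(-10)**2)*50 + 54 = ((2/25)*25*100)*50 + 54 = 200*50 + 54 = 10000 + 54 = 10054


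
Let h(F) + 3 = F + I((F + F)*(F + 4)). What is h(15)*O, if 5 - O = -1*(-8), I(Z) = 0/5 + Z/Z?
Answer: -39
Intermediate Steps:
I(Z) = 1 (I(Z) = 0*(⅕) + 1 = 0 + 1 = 1)
h(F) = -2 + F (h(F) = -3 + (F + 1) = -3 + (1 + F) = -2 + F)
O = -3 (O = 5 - (-1)*(-8) = 5 - 1*8 = 5 - 8 = -3)
h(15)*O = (-2 + 15)*(-3) = 13*(-3) = -39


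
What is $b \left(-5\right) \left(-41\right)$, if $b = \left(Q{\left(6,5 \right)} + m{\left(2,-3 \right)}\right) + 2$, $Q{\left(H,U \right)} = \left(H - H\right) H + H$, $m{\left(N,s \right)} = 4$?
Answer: $2460$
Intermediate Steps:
$Q{\left(H,U \right)} = H$ ($Q{\left(H,U \right)} = 0 H + H = 0 + H = H$)
$b = 12$ ($b = \left(6 + 4\right) + 2 = 10 + 2 = 12$)
$b \left(-5\right) \left(-41\right) = 12 \left(-5\right) \left(-41\right) = \left(-60\right) \left(-41\right) = 2460$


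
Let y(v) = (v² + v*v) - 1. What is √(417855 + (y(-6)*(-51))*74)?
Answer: √149901 ≈ 387.17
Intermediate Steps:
y(v) = -1 + 2*v² (y(v) = (v² + v²) - 1 = 2*v² - 1 = -1 + 2*v²)
√(417855 + (y(-6)*(-51))*74) = √(417855 + ((-1 + 2*(-6)²)*(-51))*74) = √(417855 + ((-1 + 2*36)*(-51))*74) = √(417855 + ((-1 + 72)*(-51))*74) = √(417855 + (71*(-51))*74) = √(417855 - 3621*74) = √(417855 - 267954) = √149901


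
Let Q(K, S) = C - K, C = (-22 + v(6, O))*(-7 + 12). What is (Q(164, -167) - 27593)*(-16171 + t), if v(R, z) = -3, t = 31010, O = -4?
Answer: -413740998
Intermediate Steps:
C = -125 (C = (-22 - 3)*(-7 + 12) = -25*5 = -125)
Q(K, S) = -125 - K
(Q(164, -167) - 27593)*(-16171 + t) = ((-125 - 1*164) - 27593)*(-16171 + 31010) = ((-125 - 164) - 27593)*14839 = (-289 - 27593)*14839 = -27882*14839 = -413740998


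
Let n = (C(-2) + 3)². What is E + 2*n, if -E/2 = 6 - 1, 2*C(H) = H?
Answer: -2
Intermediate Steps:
C(H) = H/2
n = 4 (n = ((½)*(-2) + 3)² = (-1 + 3)² = 2² = 4)
E = -10 (E = -2*(6 - 1) = -2*5 = -10)
E + 2*n = -10 + 2*4 = -10 + 8 = -2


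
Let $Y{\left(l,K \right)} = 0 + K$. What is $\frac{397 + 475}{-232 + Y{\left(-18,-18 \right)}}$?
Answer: $- \frac{436}{125} \approx -3.488$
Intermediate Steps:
$Y{\left(l,K \right)} = K$
$\frac{397 + 475}{-232 + Y{\left(-18,-18 \right)}} = \frac{397 + 475}{-232 - 18} = \frac{872}{-250} = 872 \left(- \frac{1}{250}\right) = - \frac{436}{125}$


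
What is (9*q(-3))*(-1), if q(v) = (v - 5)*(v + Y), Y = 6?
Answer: 216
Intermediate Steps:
q(v) = (-5 + v)*(6 + v) (q(v) = (v - 5)*(v + 6) = (-5 + v)*(6 + v))
(9*q(-3))*(-1) = (9*(-30 - 3 + (-3)²))*(-1) = (9*(-30 - 3 + 9))*(-1) = (9*(-24))*(-1) = -216*(-1) = 216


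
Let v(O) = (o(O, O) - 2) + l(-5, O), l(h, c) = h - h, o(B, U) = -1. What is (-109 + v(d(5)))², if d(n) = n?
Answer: 12544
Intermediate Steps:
l(h, c) = 0
v(O) = -3 (v(O) = (-1 - 2) + 0 = -3 + 0 = -3)
(-109 + v(d(5)))² = (-109 - 3)² = (-112)² = 12544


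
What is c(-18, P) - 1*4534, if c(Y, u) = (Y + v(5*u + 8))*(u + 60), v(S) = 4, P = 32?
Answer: -5822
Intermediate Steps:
c(Y, u) = (4 + Y)*(60 + u) (c(Y, u) = (Y + 4)*(u + 60) = (4 + Y)*(60 + u))
c(-18, P) - 1*4534 = (240 + 4*32 + 60*(-18) - 18*32) - 1*4534 = (240 + 128 - 1080 - 576) - 4534 = -1288 - 4534 = -5822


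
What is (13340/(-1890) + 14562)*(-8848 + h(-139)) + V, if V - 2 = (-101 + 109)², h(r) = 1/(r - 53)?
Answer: -1168311527305/9072 ≈ -1.2878e+8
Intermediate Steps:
h(r) = 1/(-53 + r)
V = 66 (V = 2 + (-101 + 109)² = 2 + 8² = 2 + 64 = 66)
(13340/(-1890) + 14562)*(-8848 + h(-139)) + V = (13340/(-1890) + 14562)*(-8848 + 1/(-53 - 139)) + 66 = (13340*(-1/1890) + 14562)*(-8848 + 1/(-192)) + 66 = (-1334/189 + 14562)*(-8848 - 1/192) + 66 = (2750884/189)*(-1698817/192) + 66 = -1168312126057/9072 + 66 = -1168311527305/9072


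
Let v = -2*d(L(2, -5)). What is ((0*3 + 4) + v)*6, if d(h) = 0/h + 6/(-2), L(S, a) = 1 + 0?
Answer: 60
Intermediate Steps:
L(S, a) = 1
d(h) = -3 (d(h) = 0 + 6*(-½) = 0 - 3 = -3)
v = 6 (v = -2*(-3) = 6)
((0*3 + 4) + v)*6 = ((0*3 + 4) + 6)*6 = ((0 + 4) + 6)*6 = (4 + 6)*6 = 10*6 = 60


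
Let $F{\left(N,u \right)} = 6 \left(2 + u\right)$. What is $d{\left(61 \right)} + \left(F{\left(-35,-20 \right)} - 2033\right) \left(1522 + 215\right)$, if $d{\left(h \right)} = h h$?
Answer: $-3715196$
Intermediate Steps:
$F{\left(N,u \right)} = 12 + 6 u$
$d{\left(h \right)} = h^{2}$
$d{\left(61 \right)} + \left(F{\left(-35,-20 \right)} - 2033\right) \left(1522 + 215\right) = 61^{2} + \left(\left(12 + 6 \left(-20\right)\right) - 2033\right) \left(1522 + 215\right) = 3721 + \left(\left(12 - 120\right) - 2033\right) 1737 = 3721 + \left(-108 - 2033\right) 1737 = 3721 - 3718917 = -3715196$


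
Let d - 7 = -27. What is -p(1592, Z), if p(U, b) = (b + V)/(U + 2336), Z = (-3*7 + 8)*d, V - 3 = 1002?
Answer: -1265/3928 ≈ -0.32205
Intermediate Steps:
d = -20 (d = 7 - 27 = -20)
V = 1005 (V = 3 + 1002 = 1005)
Z = 260 (Z = (-3*7 + 8)*(-20) = (-21 + 8)*(-20) = -13*(-20) = 260)
p(U, b) = (1005 + b)/(2336 + U) (p(U, b) = (b + 1005)/(U + 2336) = (1005 + b)/(2336 + U))
-p(1592, Z) = -(1005 + 260)/(2336 + 1592) = -1265/3928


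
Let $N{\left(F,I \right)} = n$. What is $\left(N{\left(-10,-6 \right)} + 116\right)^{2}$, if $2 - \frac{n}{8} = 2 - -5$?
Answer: $5776$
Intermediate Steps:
$n = -40$ ($n = 16 - 8 \left(2 - -5\right) = 16 - 8 \left(2 + 5\right) = 16 - 56 = -40$)
$N{\left(F,I \right)} = -40$
$\left(N{\left(-10,-6 \right)} + 116\right)^{2} = \left(-40 + 116\right)^{2} = 76^{2} = 5776$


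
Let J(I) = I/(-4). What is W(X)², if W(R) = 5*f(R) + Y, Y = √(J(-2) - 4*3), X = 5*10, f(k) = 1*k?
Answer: (500 + I*√46)²/4 ≈ 62489.0 + 1695.6*I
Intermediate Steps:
f(k) = k
J(I) = -I/4 (J(I) = I*(-¼) = -I/4)
X = 50
Y = I*√46/2 (Y = √(-¼*(-2) - 4*3) = √(½ - 12) = √(-23/2) = I*√46/2 ≈ 3.3912*I)
W(R) = 5*R + I*√46/2
W(X)² = (5*50 + I*√46/2)² = (250 + I*√46/2)²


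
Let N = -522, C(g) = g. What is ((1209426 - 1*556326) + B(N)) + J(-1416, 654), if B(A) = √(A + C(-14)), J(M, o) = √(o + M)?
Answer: 653100 + I*√762 + 2*I*√134 ≈ 6.531e+5 + 50.756*I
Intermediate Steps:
J(M, o) = √(M + o)
B(A) = √(-14 + A) (B(A) = √(A - 14) = √(-14 + A))
((1209426 - 1*556326) + B(N)) + J(-1416, 654) = ((1209426 - 1*556326) + √(-14 - 522)) + √(-1416 + 654) = ((1209426 - 556326) + √(-536)) + √(-762) = (653100 + 2*I*√134) + I*√762 = 653100 + I*√762 + 2*I*√134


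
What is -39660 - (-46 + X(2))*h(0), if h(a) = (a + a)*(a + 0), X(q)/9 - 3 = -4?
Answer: -39660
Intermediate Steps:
X(q) = -9 (X(q) = 27 + 9*(-4) = 27 - 36 = -9)
h(a) = 2*a**2 (h(a) = (2*a)*a = 2*a**2)
-39660 - (-46 + X(2))*h(0) = -39660 - (-46 - 9)*2*0**2 = -39660 - (-55)*2*0 = -39660 - (-55)*0 = -39660 - 1*0 = -39660 + 0 = -39660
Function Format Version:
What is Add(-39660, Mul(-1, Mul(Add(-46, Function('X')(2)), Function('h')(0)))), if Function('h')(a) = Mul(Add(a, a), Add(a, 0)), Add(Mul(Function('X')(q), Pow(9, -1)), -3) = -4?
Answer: -39660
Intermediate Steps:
Function('X')(q) = -9 (Function('X')(q) = Add(27, Mul(9, -4)) = Add(27, -36) = -9)
Function('h')(a) = Mul(2, Pow(a, 2)) (Function('h')(a) = Mul(Mul(2, a), a) = Mul(2, Pow(a, 2)))
Add(-39660, Mul(-1, Mul(Add(-46, Function('X')(2)), Function('h')(0)))) = Add(-39660, Mul(-1, Mul(Add(-46, -9), Mul(2, Pow(0, 2))))) = Add(-39660, Mul(-1, Mul(-55, Mul(2, 0)))) = Add(-39660, Mul(-1, Mul(-55, 0))) = Add(-39660, Mul(-1, 0)) = Add(-39660, 0) = -39660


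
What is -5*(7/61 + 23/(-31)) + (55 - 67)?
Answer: -16762/1891 ≈ -8.8641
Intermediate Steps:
-5*(7/61 + 23/(-31)) + (55 - 67) = -5*(7*(1/61) + 23*(-1/31)) - 12 = -5*(7/61 - 23/31) - 12 = -5*(-1186/1891) - 12 = 5930/1891 - 12 = -16762/1891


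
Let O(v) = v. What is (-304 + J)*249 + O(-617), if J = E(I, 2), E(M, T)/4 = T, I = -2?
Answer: -74321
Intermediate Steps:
E(M, T) = 4*T
J = 8 (J = 4*2 = 8)
(-304 + J)*249 + O(-617) = (-304 + 8)*249 - 617 = -296*249 - 617 = -73704 - 617 = -74321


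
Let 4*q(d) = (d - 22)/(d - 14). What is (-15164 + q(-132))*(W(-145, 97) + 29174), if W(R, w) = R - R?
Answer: -64588479057/146 ≈ -4.4239e+8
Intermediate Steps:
W(R, w) = 0
q(d) = (-22 + d)/(4*(-14 + d)) (q(d) = ((d - 22)/(d - 14))/4 = ((-22 + d)/(-14 + d))/4 = (-22 + d)/(4*(-14 + d)))
(-15164 + q(-132))*(W(-145, 97) + 29174) = (-15164 + (-22 - 132)/(4*(-14 - 132)))*(0 + 29174) = (-15164 + (1/4)*(-154)/(-146))*29174 = (-15164 + (1/4)*(-1/146)*(-154))*29174 = (-15164 + 77/292)*29174 = -4427811/292*29174 = -64588479057/146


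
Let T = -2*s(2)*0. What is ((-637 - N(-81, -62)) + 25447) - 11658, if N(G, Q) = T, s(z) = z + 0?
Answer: 13152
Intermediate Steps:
s(z) = z
T = 0 (T = -2*2*0 = -4*0 = 0)
N(G, Q) = 0
((-637 - N(-81, -62)) + 25447) - 11658 = ((-637 - 1*0) + 25447) - 11658 = ((-637 + 0) + 25447) - 11658 = (-637 + 25447) - 11658 = 24810 - 11658 = 13152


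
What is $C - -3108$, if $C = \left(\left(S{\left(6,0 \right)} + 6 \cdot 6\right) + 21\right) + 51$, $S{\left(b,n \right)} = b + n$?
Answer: $3222$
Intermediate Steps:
$C = 114$ ($C = \left(\left(\left(6 + 0\right) + 6 \cdot 6\right) + 21\right) + 51 = \left(\left(6 + 36\right) + 21\right) + 51 = \left(42 + 21\right) + 51 = 63 + 51 = 114$)
$C - -3108 = 114 - -3108 = 114 + 3108 = 3222$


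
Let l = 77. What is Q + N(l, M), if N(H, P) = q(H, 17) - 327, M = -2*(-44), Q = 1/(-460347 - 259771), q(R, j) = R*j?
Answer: 707155875/720118 ≈ 982.00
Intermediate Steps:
Q = -1/720118 (Q = 1/(-720118) = -1/720118 ≈ -1.3887e-6)
M = 88
N(H, P) = -327 + 17*H (N(H, P) = H*17 - 327 = 17*H - 327 = -327 + 17*H)
Q + N(l, M) = -1/720118 + (-327 + 17*77) = -1/720118 + (-327 + 1309) = -1/720118 + 982 = 707155875/720118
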